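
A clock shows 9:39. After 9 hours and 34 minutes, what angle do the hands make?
First find the time 9 hours and 34 minutes after 9:39.
Total minutes: 9 x 60 + 39 + 9 x 60 + 34 = 1153.
1153 mod 720 = 433 minutes = 7:13.
Now compute the angle at 7:13:
Hour hand: 7 x 30 + 13 x 0.5 = 216.5 degrees
Minute hand: 13 x 6 = 78 degrees
Difference: |216.5 - 78| = 138.5 degrees
The angle is 138.5 degrees

Final answer: 138.5 degrees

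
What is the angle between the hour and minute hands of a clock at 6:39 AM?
Hour hand position: 6 x 30 + 39 x 0.5 = 199.5 degrees
Minute hand position: 39 x 6 = 234 degrees
Difference: |199.5 - 234| = 34.5 degrees
The angle between the hands is 34.5 degrees

Final answer: 34.5 degrees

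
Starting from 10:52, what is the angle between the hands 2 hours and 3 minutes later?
First find the time 2 hours and 3 minutes after 10:52.
Total minutes: 10 x 60 + 52 + 2 x 60 + 3 = 775.
775 mod 720 = 55 minutes = 12:55.
Now compute the angle at 12:55:
Hour hand: 0 x 30 + 55 x 0.5 = 27.5 degrees
Minute hand: 55 x 6 = 330 degrees
Difference: |27.5 - 330| = 302.5 degrees
Smaller angle: 360 - 302.5 = 57.5 degrees

Final answer: 57.5 degrees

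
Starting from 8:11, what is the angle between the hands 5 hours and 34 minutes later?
First find the time 5 hours and 34 minutes after 8:11.
Total minutes: 8 x 60 + 11 + 5 x 60 + 34 = 825.
825 mod 720 = 105 minutes = 1:45.
Now compute the angle at 1:45:
Hour hand: 1 x 30 + 45 x 0.5 = 52.5 degrees
Minute hand: 45 x 6 = 270 degrees
Difference: |52.5 - 270| = 217.5 degrees
Smaller angle: 360 - 217.5 = 142.5 degrees

Final answer: 142.5 degrees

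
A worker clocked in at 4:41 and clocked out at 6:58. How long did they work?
From 4:41 to 6:58:
(6 x 60 + 58) - (4 x 60 + 41) = 418 - 281 = 137 minutes
= 2 hours and 17 minutes

Final answer: 2 hours and 17 minutes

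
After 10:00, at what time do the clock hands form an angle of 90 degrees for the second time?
At t minutes past 10:00, the hour hand is at 30 x 10 + 0.5t degrees and the minute hand is at 6t degrees.
The smaller angle between them is 90 degrees when |30H - 5.5t| = 90 or |30H - 5.5t| = 270.
With H = 10, solve 30 x 10 - 5.5t = +/- target for each target:
  t = (30 x 10 - 90) / 5.5 = 38.18
  t = (30 x 10 + 90) / 5.5 = 70.91 (outside (0, 60))
  t = (30 x 10 - 270) / 5.5 = 5.45
  t = (30 x 10 + 270) / 5.5 = 103.64 (outside (0, 60))
Valid solutions in (0, 60): {5.45, 38.18} minutes.
The second occurrence is t = 38.18 minutes.
The hands form a 90-degree angle at 38.18 minutes past 10:00.

Final answer: 38.18 minutes past 10:00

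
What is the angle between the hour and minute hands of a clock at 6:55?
Hour hand position: 6 x 30 + 55 x 0.5 = 207.5 degrees
Minute hand position: 55 x 6 = 330 degrees
Difference: |207.5 - 330| = 122.5 degrees
The angle between the hands is 122.5 degrees

Final answer: 122.5 degrees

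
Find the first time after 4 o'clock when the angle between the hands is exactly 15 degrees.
At t minutes past 4:00, the hour hand is at 30 x 4 + 0.5t degrees and the minute hand is at 6t degrees.
The smaller angle between them is 15 degrees when |30H - 5.5t| = 15 or |30H - 5.5t| = 345.
With H = 4, solve 30 x 4 - 5.5t = +/- target for each target:
  t = (30 x 4 - 15) / 5.5 = 19.09
  t = (30 x 4 + 15) / 5.5 = 24.55
  t = (30 x 4 - 345) / 5.5 = -40.91 (outside (0, 60))
  t = (30 x 4 + 345) / 5.5 = 84.55 (outside (0, 60))
Valid solutions in (0, 60): {19.09, 24.55} minutes.
The first occurrence is t = 19.09 minutes.
The hands form a 15-degree angle at 19.09 minutes past 4:00.

Final answer: 19.09 minutes past 4:00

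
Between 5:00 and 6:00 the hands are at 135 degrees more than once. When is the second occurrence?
At t minutes past 5:00, the hour hand is at 30 x 5 + 0.5t degrees and the minute hand is at 6t degrees.
The smaller angle between them is 135 degrees when |30H - 5.5t| = 135 or |30H - 5.5t| = 225.
With H = 5, solve 30 x 5 - 5.5t = +/- target for each target:
  t = (30 x 5 - 135) / 5.5 = 2.73
  t = (30 x 5 + 135) / 5.5 = 51.82
  t = (30 x 5 - 225) / 5.5 = -13.64 (outside (0, 60))
  t = (30 x 5 + 225) / 5.5 = 68.18 (outside (0, 60))
Valid solutions in (0, 60): {2.73, 51.82} minutes.
The second occurrence is t = 51.82 minutes.
The hands form a 135-degree angle at 51.82 minutes past 5:00.

Final answer: 51.82 minutes past 5:00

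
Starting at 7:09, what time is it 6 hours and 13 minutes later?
Starting time: 7:09
Adding 13 minutes to 9 minutes: 9 + 13 = 22 minutes
Adding 6 hours: 7 + 6 = 13 - 12 = 1
Final time: 1:22

Final answer: 1:22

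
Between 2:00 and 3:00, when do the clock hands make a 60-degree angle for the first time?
At t minutes past 2:00, the hour hand is at 30 x 2 + 0.5t degrees and the minute hand is at 6t degrees.
The smaller angle between them is 60 degrees when |30H - 5.5t| = 60 or |30H - 5.5t| = 300.
With H = 2, solve 30 x 2 - 5.5t = +/- target for each target:
  t = (30 x 2 - 60) / 5.5 = 0 (outside (0, 60))
  t = (30 x 2 + 60) / 5.5 = 21.82
  t = (30 x 2 - 300) / 5.5 = -43.64 (outside (0, 60))
  t = (30 x 2 + 300) / 5.5 = 65.45 (outside (0, 60))
Valid solutions in (0, 60): {21.82} minutes.
The first occurrence is t = 21.82 minutes.
The hands form a 60-degree angle at 21.82 minutes past 2:00.

Final answer: 21.82 minutes past 2:00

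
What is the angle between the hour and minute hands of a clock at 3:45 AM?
Hour hand position: 3 x 30 + 45 x 0.5 = 112.5 degrees
Minute hand position: 45 x 6 = 270 degrees
Difference: |112.5 - 270| = 157.5 degrees
The angle between the hands is 157.5 degrees

Final answer: 157.5 degrees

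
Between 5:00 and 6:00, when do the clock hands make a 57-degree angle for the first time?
At t minutes past 5:00, the hour hand is at 30 x 5 + 0.5t degrees and the minute hand is at 6t degrees.
The smaller angle between them is 57 degrees when |30H - 5.5t| = 57 or |30H - 5.5t| = 303.
With H = 5, solve 30 x 5 - 5.5t = +/- target for each target:
  t = (30 x 5 - 57) / 5.5 = 16.91
  t = (30 x 5 + 57) / 5.5 = 37.64
  t = (30 x 5 - 303) / 5.5 = -27.82 (outside (0, 60))
  t = (30 x 5 + 303) / 5.5 = 82.36 (outside (0, 60))
Valid solutions in (0, 60): {16.91, 37.64} minutes.
The first occurrence is t = 16.91 minutes.
The hands form a 57-degree angle at 16.91 minutes past 5:00.

Final answer: 16.91 minutes past 5:00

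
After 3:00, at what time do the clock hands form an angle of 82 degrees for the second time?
At t minutes past 3:00, the hour hand is at 30 x 3 + 0.5t degrees and the minute hand is at 6t degrees.
The smaller angle between them is 82 degrees when |30H - 5.5t| = 82 or |30H - 5.5t| = 278.
With H = 3, solve 30 x 3 - 5.5t = +/- target for each target:
  t = (30 x 3 - 82) / 5.5 = 1.45
  t = (30 x 3 + 82) / 5.5 = 31.27
  t = (30 x 3 - 278) / 5.5 = -34.18 (outside (0, 60))
  t = (30 x 3 + 278) / 5.5 = 66.91 (outside (0, 60))
Valid solutions in (0, 60): {1.45, 31.27} minutes.
The second occurrence is t = 31.27 minutes.
The hands form a 82-degree angle at 31.27 minutes past 3:00.

Final answer: 31.27 minutes past 3:00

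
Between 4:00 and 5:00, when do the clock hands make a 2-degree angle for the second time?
At t minutes past 4:00, the hour hand is at 30 x 4 + 0.5t degrees and the minute hand is at 6t degrees.
The smaller angle between them is 2 degrees when |30H - 5.5t| = 2 or |30H - 5.5t| = 358.
With H = 4, solve 30 x 4 - 5.5t = +/- target for each target:
  t = (30 x 4 - 2) / 5.5 = 21.45
  t = (30 x 4 + 2) / 5.5 = 22.18
  t = (30 x 4 - 358) / 5.5 = -43.27 (outside (0, 60))
  t = (30 x 4 + 358) / 5.5 = 86.91 (outside (0, 60))
Valid solutions in (0, 60): {21.45, 22.18} minutes.
The second occurrence is t = 22.18 minutes.
The hands form a 2-degree angle at 22.18 minutes past 4:00.

Final answer: 22.18 minutes past 4:00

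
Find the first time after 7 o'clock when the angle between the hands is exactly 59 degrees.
At t minutes past 7:00, the hour hand is at 30 x 7 + 0.5t degrees and the minute hand is at 6t degrees.
The smaller angle between them is 59 degrees when |30H - 5.5t| = 59 or |30H - 5.5t| = 301.
With H = 7, solve 30 x 7 - 5.5t = +/- target for each target:
  t = (30 x 7 - 59) / 5.5 = 27.45
  t = (30 x 7 + 59) / 5.5 = 48.91
  t = (30 x 7 - 301) / 5.5 = -16.55 (outside (0, 60))
  t = (30 x 7 + 301) / 5.5 = 92.91 (outside (0, 60))
Valid solutions in (0, 60): {27.45, 48.91} minutes.
The first occurrence is t = 27.45 minutes.
The hands form a 59-degree angle at 27.45 minutes past 7:00.

Final answer: 27.45 minutes past 7:00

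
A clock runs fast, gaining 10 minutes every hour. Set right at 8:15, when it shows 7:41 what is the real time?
For every 60 true minutes, the faulty clock advances 70 minutes, so 1 faulty-clock minute corresponds to 60/70 true minutes.
From 8:15 to 7:41 on the faulty dial is 686 minutes.
True elapsed: 686 x 60/70 = 588 minutes = 9 hours and 48 minutes.
True time: 8:15 + 9 hours and 48 minutes = 6:03.

Final answer: 6:03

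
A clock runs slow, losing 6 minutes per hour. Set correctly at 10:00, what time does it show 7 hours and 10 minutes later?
For every 60 true minutes, the faulty clock advances 60 - 6 = 54 minutes.
True elapsed: 7 hours and 10 minutes = 430 minutes.
Faulty clock advances: 430 x 54/60 = 387 minutes (drift: 43 minutes behind).
Shown time: 10:00 + 387 minutes = 4:27.

Final answer: 4:27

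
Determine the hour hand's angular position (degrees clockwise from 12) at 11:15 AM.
The hour hand moves 30 degrees per hour and 0.5 degrees per minute.
At 11:15: (11) x 30 + 15 x 0.5 = 330 + 7.5 = 337.5 degrees

Final answer: 337.5 degrees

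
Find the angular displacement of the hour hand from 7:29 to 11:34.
The hour hand moves 0.5 degrees per minute.
Time elapsed: 11:34 - 7:29 = 245 minutes
Angular displacement: 245 x 0.5 = 122.5 degrees

Final answer: 122.5 degrees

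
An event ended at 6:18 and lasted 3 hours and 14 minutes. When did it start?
Starting time: 6:18 = 378 total minutes past 12:00
Subtracting: 3 hours and 14 minutes = 194 minutes
378 - 194 = 184 minutes
= 3 hours and 4 minutes past 12:00 = 3:04

Final answer: 3:04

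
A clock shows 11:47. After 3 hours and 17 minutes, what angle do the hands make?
First find the time 3 hours and 17 minutes after 11:47.
Total minutes: 11 x 60 + 47 + 3 x 60 + 17 = 904.
904 mod 720 = 184 minutes = 3:04.
Now compute the angle at 3:04:
Hour hand: 3 x 30 + 4 x 0.5 = 92 degrees
Minute hand: 4 x 6 = 24 degrees
Difference: |92 - 24| = 68 degrees
The angle is 68 degrees

Final answer: 68 degrees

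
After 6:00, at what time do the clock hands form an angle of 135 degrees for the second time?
At t minutes past 6:00, the hour hand is at 30 x 6 + 0.5t degrees and the minute hand is at 6t degrees.
The smaller angle between them is 135 degrees when |30H - 5.5t| = 135 or |30H - 5.5t| = 225.
With H = 6, solve 30 x 6 - 5.5t = +/- target for each target:
  t = (30 x 6 - 135) / 5.5 = 8.18
  t = (30 x 6 + 135) / 5.5 = 57.27
  t = (30 x 6 - 225) / 5.5 = -8.18 (outside (0, 60))
  t = (30 x 6 + 225) / 5.5 = 73.64 (outside (0, 60))
Valid solutions in (0, 60): {8.18, 57.27} minutes.
The second occurrence is t = 57.27 minutes.
The hands form a 135-degree angle at 57.27 minutes past 6:00.

Final answer: 57.27 minutes past 6:00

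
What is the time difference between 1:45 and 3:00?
From 1:45 to 3:00:
(3 x 60 + 0) - (1 x 60 + 45) = 180 - 105 = 75 minutes
= 1 hour and 15 minutes

Final answer: 1 hour and 15 minutes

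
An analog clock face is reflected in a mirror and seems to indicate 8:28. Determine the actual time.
Reflection across the vertical (12-6) axis maps a hand at angle A degrees to (360 - A) degrees, which sends a reading of T minutes past 12:00 to (720 - T) minutes past 12:00.
Mirror reads 8:28 = 508 minutes past 12:00.
Actual time: (720 - 508) mod 720 = 212 minutes = 3:32.

Final answer: 3:32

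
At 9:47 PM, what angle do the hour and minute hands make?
Hour hand position: 9 x 30 + 47 x 0.5 = 293.5 degrees
Minute hand position: 47 x 6 = 282 degrees
Difference: |293.5 - 282| = 11.5 degrees
The angle between the hands is 11.5 degrees

Final answer: 11.5 degrees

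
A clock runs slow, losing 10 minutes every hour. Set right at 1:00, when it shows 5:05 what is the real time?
For every 60 true minutes, the faulty clock advances 50 minutes, so 1 faulty-clock minute corresponds to 60/50 true minutes.
From 1:00 to 5:05 on the faulty dial is 245 minutes.
True elapsed: 245 x 60/50 = 294 minutes = 4 hours and 54 minutes.
True time: 1:00 + 4 hours and 54 minutes = 5:54.

Final answer: 5:54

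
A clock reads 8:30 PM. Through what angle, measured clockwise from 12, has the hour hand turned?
The hour hand moves 30 degrees per hour and 0.5 degrees per minute.
At 8:30: (8) x 30 + 30 x 0.5 = 240 + 15 = 255 degrees

Final answer: 255 degrees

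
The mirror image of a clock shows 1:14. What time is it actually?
Reflection across the vertical (12-6) axis maps a hand at angle A degrees to (360 - A) degrees, which sends a reading of T minutes past 12:00 to (720 - T) minutes past 12:00.
Mirror reads 1:14 = 74 minutes past 12:00.
Actual time: (720 - 74) mod 720 = 646 minutes = 10:46.

Final answer: 10:46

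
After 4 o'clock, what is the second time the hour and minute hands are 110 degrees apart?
At t minutes past 4:00, the hour hand is at 30 x 4 + 0.5t degrees and the minute hand is at 6t degrees.
The smaller angle between them is 110 degrees when |30H - 5.5t| = 110 or |30H - 5.5t| = 250.
With H = 4, solve 30 x 4 - 5.5t = +/- target for each target:
  t = (30 x 4 - 110) / 5.5 = 1.82
  t = (30 x 4 + 110) / 5.5 = 41.82
  t = (30 x 4 - 250) / 5.5 = -23.64 (outside (0, 60))
  t = (30 x 4 + 250) / 5.5 = 67.27 (outside (0, 60))
Valid solutions in (0, 60): {1.82, 41.82} minutes.
The second occurrence is t = 41.82 minutes.
The hands form a 110-degree angle at 41.82 minutes past 4:00.

Final answer: 41.82 minutes past 4:00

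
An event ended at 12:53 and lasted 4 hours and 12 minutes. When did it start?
Starting time: 12:53 = 53 total minutes past 12:00
Subtracting: 4 hours and 12 minutes = 252 minutes
53 - 252 = -199 (negative, add 12 hours = 720) = 521 minutes
= 8 hours and 41 minutes past 12:00 = 8:41

Final answer: 8:41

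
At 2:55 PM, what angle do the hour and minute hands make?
Hour hand position: 2 x 30 + 55 x 0.5 = 87.5 degrees
Minute hand position: 55 x 6 = 330 degrees
Difference: |87.5 - 330| = 242.5 degrees
Since 242.5 > 180, the smaller angle is 360 - 242.5 = 117.5 degrees

Final answer: 117.5 degrees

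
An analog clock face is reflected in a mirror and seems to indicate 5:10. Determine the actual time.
Reflection across the vertical (12-6) axis maps a hand at angle A degrees to (360 - A) degrees, which sends a reading of T minutes past 12:00 to (720 - T) minutes past 12:00.
Mirror reads 5:10 = 310 minutes past 12:00.
Actual time: (720 - 310) mod 720 = 410 minutes = 6:50.

Final answer: 6:50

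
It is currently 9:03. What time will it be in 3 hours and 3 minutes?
Starting time: 9:03
Adding 3 minutes to 3 minutes: 3 + 3 = 6 minutes
Adding 3 hours: 9 + 3 = 12
Final time: 12:06

Final answer: 12:06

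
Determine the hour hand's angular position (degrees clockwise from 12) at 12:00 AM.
The hour hand moves 30 degrees per hour and 0.5 degrees per minute.
At 12:00: (0) x 30 + 0 x 0.5 = 0 + 0 = 0 degrees

Final answer: 0 degrees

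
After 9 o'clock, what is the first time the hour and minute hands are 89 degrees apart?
At t minutes past 9:00, the hour hand is at 30 x 9 + 0.5t degrees and the minute hand is at 6t degrees.
The smaller angle between them is 89 degrees when |30H - 5.5t| = 89 or |30H - 5.5t| = 271.
With H = 9, solve 30 x 9 - 5.5t = +/- target for each target:
  t = (30 x 9 - 89) / 5.5 = 32.91
  t = (30 x 9 + 89) / 5.5 = 65.27 (outside (0, 60))
  t = (30 x 9 - 271) / 5.5 = -0.18 (outside (0, 60))
  t = (30 x 9 + 271) / 5.5 = 98.36 (outside (0, 60))
Valid solutions in (0, 60): {32.91} minutes.
The first occurrence is t = 32.91 minutes.
The hands form a 89-degree angle at 32.91 minutes past 9:00.

Final answer: 32.91 minutes past 9:00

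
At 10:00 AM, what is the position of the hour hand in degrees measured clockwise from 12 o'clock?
The hour hand moves 30 degrees per hour and 0.5 degrees per minute.
At 10:00: (10) x 30 + 0 x 0.5 = 300 + 0 = 300 degrees

Final answer: 300 degrees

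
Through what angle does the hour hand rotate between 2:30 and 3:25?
The hour hand moves 0.5 degrees per minute.
Time elapsed: 3:25 - 2:30 = 55 minutes
Angular displacement: 55 x 0.5 = 27.5 degrees

Final answer: 27.5 degrees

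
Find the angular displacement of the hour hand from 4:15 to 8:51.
The hour hand moves 0.5 degrees per minute.
Time elapsed: 8:51 - 4:15 = 276 minutes
Angular displacement: 276 x 0.5 = 138 degrees

Final answer: 138 degrees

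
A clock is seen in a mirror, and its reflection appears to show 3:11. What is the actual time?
Reflection across the vertical (12-6) axis maps a hand at angle A degrees to (360 - A) degrees, which sends a reading of T minutes past 12:00 to (720 - T) minutes past 12:00.
Mirror reads 3:11 = 191 minutes past 12:00.
Actual time: (720 - 191) mod 720 = 529 minutes = 8:49.

Final answer: 8:49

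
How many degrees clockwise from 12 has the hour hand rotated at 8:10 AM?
The hour hand moves 30 degrees per hour and 0.5 degrees per minute.
At 8:10: (8) x 30 + 10 x 0.5 = 240 + 5 = 245 degrees

Final answer: 245 degrees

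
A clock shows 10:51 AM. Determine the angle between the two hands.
Hour hand position: 10 x 30 + 51 x 0.5 = 325.5 degrees
Minute hand position: 51 x 6 = 306 degrees
Difference: |325.5 - 306| = 19.5 degrees
The angle between the hands is 19.5 degrees

Final answer: 19.5 degrees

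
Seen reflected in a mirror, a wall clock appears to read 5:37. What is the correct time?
Reflection across the vertical (12-6) axis maps a hand at angle A degrees to (360 - A) degrees, which sends a reading of T minutes past 12:00 to (720 - T) minutes past 12:00.
Mirror reads 5:37 = 337 minutes past 12:00.
Actual time: (720 - 337) mod 720 = 383 minutes = 6:23.

Final answer: 6:23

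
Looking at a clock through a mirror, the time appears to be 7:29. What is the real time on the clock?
Reflection across the vertical (12-6) axis maps a hand at angle A degrees to (360 - A) degrees, which sends a reading of T minutes past 12:00 to (720 - T) minutes past 12:00.
Mirror reads 7:29 = 449 minutes past 12:00.
Actual time: (720 - 449) mod 720 = 271 minutes = 4:31.

Final answer: 4:31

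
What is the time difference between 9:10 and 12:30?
From 9:10 to 12:30:
(12 x 60 + 30) - (9 x 60 + 10) = 750 - 550 = 200 minutes
= 3 hours and 20 minutes

Final answer: 3 hours and 20 minutes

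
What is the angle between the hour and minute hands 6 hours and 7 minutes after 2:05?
First find the time 6 hours and 7 minutes after 2:05.
Total minutes: 2 x 60 + 5 + 6 x 60 + 7 = 492.
492 mod 720 = 492 minutes = 8:12.
Now compute the angle at 8:12:
Hour hand: 8 x 30 + 12 x 0.5 = 246 degrees
Minute hand: 12 x 6 = 72 degrees
Difference: |246 - 72| = 174 degrees
The angle is 174 degrees

Final answer: 174 degrees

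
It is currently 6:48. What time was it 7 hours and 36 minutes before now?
Starting time: 6:48 = 408 total minutes past 12:00
Subtracting: 7 hours and 36 minutes = 456 minutes
408 - 456 = -48 (negative, add 12 hours = 720) = 672 minutes
= 11 hours and 12 minutes past 12:00 = 11:12

Final answer: 11:12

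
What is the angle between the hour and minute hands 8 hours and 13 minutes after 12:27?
First find the time 8 hours and 13 minutes after 12:27.
Total minutes: 12 x 60 + 27 + 8 x 60 + 13 = 1240.
1240 mod 720 = 520 minutes = 8:40.
Now compute the angle at 8:40:
Hour hand: 8 x 30 + 40 x 0.5 = 260 degrees
Minute hand: 40 x 6 = 240 degrees
Difference: |260 - 240| = 20 degrees
The angle is 20 degrees

Final answer: 20 degrees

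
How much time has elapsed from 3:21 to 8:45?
From 3:21 to 8:45:
(8 x 60 + 45) - (3 x 60 + 21) = 525 - 201 = 324 minutes
= 5 hours and 24 minutes

Final answer: 5 hours and 24 minutes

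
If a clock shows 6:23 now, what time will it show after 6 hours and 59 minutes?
Starting time: 6:23
Adding 59 minutes to 23 minutes: 23 + 59 = 82 minutes = 1 hour and 22 minutes
Adding 6 hours: 6 + 6 + 1 (carry) = 13 - 12 = 1
Final time: 1:22

Final answer: 1:22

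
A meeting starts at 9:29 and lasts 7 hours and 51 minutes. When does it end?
Starting time: 9:29
Adding 51 minutes to 29 minutes: 29 + 51 = 80 minutes = 1 hour and 20 minutes
Adding 7 hours: 9 + 7 + 1 (carry) = 17 - 12 = 5
Final time: 5:20

Final answer: 5:20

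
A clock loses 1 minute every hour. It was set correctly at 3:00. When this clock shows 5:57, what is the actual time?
For every 60 true minutes, the faulty clock advances 59 minutes, so 1 faulty-clock minute corresponds to 60/59 true minutes.
From 3:00 to 5:57 on the faulty dial is 177 minutes.
True elapsed: 177 x 60/59 = 180 minutes = 3 hours.
True time: 3:00 + 3 hours = 6:00.

Final answer: 6:00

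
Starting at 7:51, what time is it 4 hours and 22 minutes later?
Starting time: 7:51
Adding 22 minutes to 51 minutes: 51 + 22 = 73 minutes = 1 hour and 13 minutes
Adding 4 hours: 7 + 4 + 1 (carry) = 12
Final time: 12:13

Final answer: 12:13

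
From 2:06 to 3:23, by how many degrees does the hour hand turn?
The hour hand moves 0.5 degrees per minute.
Time elapsed: 3:23 - 2:06 = 77 minutes
Angular displacement: 77 x 0.5 = 38.5 degrees

Final answer: 38.5 degrees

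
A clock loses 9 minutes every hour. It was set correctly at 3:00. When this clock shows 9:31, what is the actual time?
For every 60 true minutes, the faulty clock advances 51 minutes, so 1 faulty-clock minute corresponds to 60/51 true minutes.
From 3:00 to 9:31 on the faulty dial is 391 minutes.
True elapsed: 391 x 60/51 = 460 minutes = 7 hours and 40 minutes.
True time: 3:00 + 7 hours and 40 minutes = 10:40.

Final answer: 10:40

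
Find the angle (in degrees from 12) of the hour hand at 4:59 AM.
The hour hand moves 30 degrees per hour and 0.5 degrees per minute.
At 4:59: (4) x 30 + 59 x 0.5 = 120 + 29.5 = 149.5 degrees

Final answer: 149.5 degrees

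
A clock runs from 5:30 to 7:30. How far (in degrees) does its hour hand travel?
The hour hand moves 0.5 degrees per minute.
Time elapsed: 7:30 - 5:30 = 120 minutes
Angular displacement: 120 x 0.5 = 60 degrees

Final answer: 60 degrees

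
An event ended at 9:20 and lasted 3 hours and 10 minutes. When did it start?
Starting time: 9:20 = 560 total minutes past 12:00
Subtracting: 3 hours and 10 minutes = 190 minutes
560 - 190 = 370 minutes
= 6 hours and 10 minutes past 12:00 = 6:10

Final answer: 6:10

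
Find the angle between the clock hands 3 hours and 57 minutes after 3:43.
First find the time 3 hours and 57 minutes after 3:43.
Total minutes: 3 x 60 + 43 + 3 x 60 + 57 = 460.
460 mod 720 = 460 minutes = 7:40.
Now compute the angle at 7:40:
Hour hand: 7 x 30 + 40 x 0.5 = 230 degrees
Minute hand: 40 x 6 = 240 degrees
Difference: |230 - 240| = 10 degrees
The angle is 10 degrees

Final answer: 10 degrees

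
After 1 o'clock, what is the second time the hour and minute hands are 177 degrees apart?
At t minutes past 1:00, the hour hand is at 30 x 1 + 0.5t degrees and the minute hand is at 6t degrees.
The smaller angle between them is 177 degrees when |30H - 5.5t| = 177 or |30H - 5.5t| = 183.
With H = 1, solve 30 x 1 - 5.5t = +/- target for each target:
  t = (30 x 1 - 177) / 5.5 = -26.73 (outside (0, 60))
  t = (30 x 1 + 177) / 5.5 = 37.64
  t = (30 x 1 - 183) / 5.5 = -27.82 (outside (0, 60))
  t = (30 x 1 + 183) / 5.5 = 38.73
Valid solutions in (0, 60): {37.64, 38.73} minutes.
The second occurrence is t = 38.73 minutes.
The hands form a 177-degree angle at 38.73 minutes past 1:00.

Final answer: 38.73 minutes past 1:00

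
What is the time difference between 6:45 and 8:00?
From 6:45 to 8:00:
(8 x 60 + 0) - (6 x 60 + 45) = 480 - 405 = 75 minutes
= 1 hour and 15 minutes

Final answer: 1 hour and 15 minutes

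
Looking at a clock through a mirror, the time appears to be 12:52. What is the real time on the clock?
Reflection across the vertical (12-6) axis maps a hand at angle A degrees to (360 - A) degrees, which sends a reading of T minutes past 12:00 to (720 - T) minutes past 12:00.
Mirror reads 12:52 = 52 minutes past 12:00.
Actual time: (720 - 52) mod 720 = 668 minutes = 11:08.

Final answer: 11:08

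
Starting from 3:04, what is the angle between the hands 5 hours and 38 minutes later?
First find the time 5 hours and 38 minutes after 3:04.
Total minutes: 3 x 60 + 4 + 5 x 60 + 38 = 522.
522 mod 720 = 522 minutes = 8:42.
Now compute the angle at 8:42:
Hour hand: 8 x 30 + 42 x 0.5 = 261 degrees
Minute hand: 42 x 6 = 252 degrees
Difference: |261 - 252| = 9 degrees
The angle is 9 degrees

Final answer: 9 degrees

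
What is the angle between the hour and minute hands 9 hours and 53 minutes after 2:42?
First find the time 9 hours and 53 minutes after 2:42.
Total minutes: 2 x 60 + 42 + 9 x 60 + 53 = 755.
755 mod 720 = 35 minutes = 12:35.
Now compute the angle at 12:35:
Hour hand: 0 x 30 + 35 x 0.5 = 17.5 degrees
Minute hand: 35 x 6 = 210 degrees
Difference: |17.5 - 210| = 192.5 degrees
Smaller angle: 360 - 192.5 = 167.5 degrees

Final answer: 167.5 degrees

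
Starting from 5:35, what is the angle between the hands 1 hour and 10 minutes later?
First find the time 1 hour and 10 minutes after 5:35.
Total minutes: 5 x 60 + 35 + 1 x 60 + 10 = 405.
405 mod 720 = 405 minutes = 6:45.
Now compute the angle at 6:45:
Hour hand: 6 x 30 + 45 x 0.5 = 202.5 degrees
Minute hand: 45 x 6 = 270 degrees
Difference: |202.5 - 270| = 67.5 degrees
The angle is 67.5 degrees

Final answer: 67.5 degrees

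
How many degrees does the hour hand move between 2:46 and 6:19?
The hour hand moves 0.5 degrees per minute.
Time elapsed: 6:19 - 2:46 = 213 minutes
Angular displacement: 213 x 0.5 = 106.5 degrees

Final answer: 106.5 degrees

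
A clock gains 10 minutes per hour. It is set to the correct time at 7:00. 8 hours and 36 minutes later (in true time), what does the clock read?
For every 60 true minutes, the faulty clock advances 60 + 10 = 70 minutes.
True elapsed: 8 hours and 36 minutes = 516 minutes.
Faulty clock advances: 516 x 70/60 = 602 minutes (drift: 86 minutes ahead).
Shown time: 7:00 + 602 minutes = 5:02.

Final answer: 5:02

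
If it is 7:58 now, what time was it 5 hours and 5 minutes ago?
Starting time: 7:58 = 478 total minutes past 12:00
Subtracting: 5 hours and 5 minutes = 305 minutes
478 - 305 = 173 minutes
= 2 hours and 53 minutes past 12:00 = 2:53

Final answer: 2:53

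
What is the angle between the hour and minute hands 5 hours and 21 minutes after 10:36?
First find the time 5 hours and 21 minutes after 10:36.
Total minutes: 10 x 60 + 36 + 5 x 60 + 21 = 957.
957 mod 720 = 237 minutes = 3:57.
Now compute the angle at 3:57:
Hour hand: 3 x 30 + 57 x 0.5 = 118.5 degrees
Minute hand: 57 x 6 = 342 degrees
Difference: |118.5 - 342| = 223.5 degrees
Smaller angle: 360 - 223.5 = 136.5 degrees

Final answer: 136.5 degrees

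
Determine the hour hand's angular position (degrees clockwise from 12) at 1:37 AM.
The hour hand moves 30 degrees per hour and 0.5 degrees per minute.
At 1:37: (1) x 30 + 37 x 0.5 = 30 + 18.5 = 48.5 degrees

Final answer: 48.5 degrees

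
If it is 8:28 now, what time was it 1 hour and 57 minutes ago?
Starting time: 8:28 = 508 total minutes past 12:00
Subtracting: 1 hour and 57 minutes = 117 minutes
508 - 117 = 391 minutes
= 6 hours and 31 minutes past 12:00 = 6:31

Final answer: 6:31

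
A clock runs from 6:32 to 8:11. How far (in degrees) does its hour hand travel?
The hour hand moves 0.5 degrees per minute.
Time elapsed: 8:11 - 6:32 = 99 minutes
Angular displacement: 99 x 0.5 = 49.5 degrees

Final answer: 49.5 degrees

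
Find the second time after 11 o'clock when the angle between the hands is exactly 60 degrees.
At t minutes past 11:00, the hour hand is at 30 x 11 + 0.5t degrees and the minute hand is at 6t degrees.
The smaller angle between them is 60 degrees when |30H - 5.5t| = 60 or |30H - 5.5t| = 300.
With H = 11, solve 30 x 11 - 5.5t = +/- target for each target:
  t = (30 x 11 - 60) / 5.5 = 49.09
  t = (30 x 11 + 60) / 5.5 = 70.91 (outside (0, 60))
  t = (30 x 11 - 300) / 5.5 = 5.45
  t = (30 x 11 + 300) / 5.5 = 114.55 (outside (0, 60))
Valid solutions in (0, 60): {5.45, 49.09} minutes.
The second occurrence is t = 49.09 minutes.
The hands form a 60-degree angle at 49.09 minutes past 11:00.

Final answer: 49.09 minutes past 11:00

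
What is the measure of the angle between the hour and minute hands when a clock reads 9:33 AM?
Hour hand position: 9 x 30 + 33 x 0.5 = 286.5 degrees
Minute hand position: 33 x 6 = 198 degrees
Difference: |286.5 - 198| = 88.5 degrees
The angle between the hands is 88.5 degrees

Final answer: 88.5 degrees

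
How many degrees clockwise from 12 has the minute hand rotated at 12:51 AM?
The minute hand moves 6 degrees per minute.
At 12:51: 51 x 6 = 306 degrees

Final answer: 306 degrees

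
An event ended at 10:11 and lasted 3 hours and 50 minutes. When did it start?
Starting time: 10:11 = 611 total minutes past 12:00
Subtracting: 3 hours and 50 minutes = 230 minutes
611 - 230 = 381 minutes
= 6 hours and 21 minutes past 12:00 = 6:21

Final answer: 6:21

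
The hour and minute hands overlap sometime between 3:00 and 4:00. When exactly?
The minute hand gains 5.5 degrees per minute on the hour hand.
At 3:00, the hour hand is at 90 degrees and the minute hand is at 0 degrees.
The gap is 90 degrees. Time to close: 90/5.5 = 60 x 3/11 = 16.36 minutes.
The hands overlap at 16.36 minutes past 3:00.

Final answer: 16.36 minutes past 3:00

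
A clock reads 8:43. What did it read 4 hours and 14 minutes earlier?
Starting time: 8:43 = 523 total minutes past 12:00
Subtracting: 4 hours and 14 minutes = 254 minutes
523 - 254 = 269 minutes
= 4 hours and 29 minutes past 12:00 = 4:29

Final answer: 4:29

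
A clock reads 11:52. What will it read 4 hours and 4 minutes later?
Starting time: 11:52
Adding 4 minutes to 52 minutes: 52 + 4 = 56 minutes
Adding 4 hours: 11 + 4 = 15 - 12 = 3
Final time: 3:56

Final answer: 3:56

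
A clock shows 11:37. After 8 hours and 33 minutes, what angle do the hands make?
First find the time 8 hours and 33 minutes after 11:37.
Total minutes: 11 x 60 + 37 + 8 x 60 + 33 = 1210.
1210 mod 720 = 490 minutes = 8:10.
Now compute the angle at 8:10:
Hour hand: 8 x 30 + 10 x 0.5 = 245 degrees
Minute hand: 10 x 6 = 60 degrees
Difference: |245 - 60| = 185 degrees
Smaller angle: 360 - 185 = 175 degrees

Final answer: 175 degrees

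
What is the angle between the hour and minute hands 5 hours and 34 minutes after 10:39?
First find the time 5 hours and 34 minutes after 10:39.
Total minutes: 10 x 60 + 39 + 5 x 60 + 34 = 973.
973 mod 720 = 253 minutes = 4:13.
Now compute the angle at 4:13:
Hour hand: 4 x 30 + 13 x 0.5 = 126.5 degrees
Minute hand: 13 x 6 = 78 degrees
Difference: |126.5 - 78| = 48.5 degrees
The angle is 48.5 degrees

Final answer: 48.5 degrees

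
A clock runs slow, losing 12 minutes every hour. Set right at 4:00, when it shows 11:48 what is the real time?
For every 60 true minutes, the faulty clock advances 48 minutes, so 1 faulty-clock minute corresponds to 60/48 true minutes.
From 4:00 to 11:48 on the faulty dial is 468 minutes.
True elapsed: 468 x 60/48 = 585 minutes = 9 hours and 45 minutes.
True time: 4:00 + 9 hours and 45 minutes = 1:45.

Final answer: 1:45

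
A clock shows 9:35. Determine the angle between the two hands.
Hour hand position: 9 x 30 + 35 x 0.5 = 287.5 degrees
Minute hand position: 35 x 6 = 210 degrees
Difference: |287.5 - 210| = 77.5 degrees
The angle between the hands is 77.5 degrees

Final answer: 77.5 degrees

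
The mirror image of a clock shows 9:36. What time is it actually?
Reflection across the vertical (12-6) axis maps a hand at angle A degrees to (360 - A) degrees, which sends a reading of T minutes past 12:00 to (720 - T) minutes past 12:00.
Mirror reads 9:36 = 576 minutes past 12:00.
Actual time: (720 - 576) mod 720 = 144 minutes = 2:24.

Final answer: 2:24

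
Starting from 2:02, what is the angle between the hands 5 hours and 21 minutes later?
First find the time 5 hours and 21 minutes after 2:02.
Total minutes: 2 x 60 + 2 + 5 x 60 + 21 = 443.
443 mod 720 = 443 minutes = 7:23.
Now compute the angle at 7:23:
Hour hand: 7 x 30 + 23 x 0.5 = 221.5 degrees
Minute hand: 23 x 6 = 138 degrees
Difference: |221.5 - 138| = 83.5 degrees
The angle is 83.5 degrees

Final answer: 83.5 degrees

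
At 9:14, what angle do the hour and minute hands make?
Hour hand position: 9 x 30 + 14 x 0.5 = 277 degrees
Minute hand position: 14 x 6 = 84 degrees
Difference: |277 - 84| = 193 degrees
Since 193 > 180, the smaller angle is 360 - 193 = 167 degrees

Final answer: 167 degrees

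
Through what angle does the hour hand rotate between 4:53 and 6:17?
The hour hand moves 0.5 degrees per minute.
Time elapsed: 6:17 - 4:53 = 84 minutes
Angular displacement: 84 x 0.5 = 42 degrees

Final answer: 42 degrees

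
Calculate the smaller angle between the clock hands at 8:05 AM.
Hour hand position: 8 x 30 + 5 x 0.5 = 242.5 degrees
Minute hand position: 5 x 6 = 30 degrees
Difference: |242.5 - 30| = 212.5 degrees
Since 212.5 > 180, the smaller angle is 360 - 212.5 = 147.5 degrees

Final answer: 147.5 degrees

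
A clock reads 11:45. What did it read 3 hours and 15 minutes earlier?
Starting time: 11:45 = 705 total minutes past 12:00
Subtracting: 3 hours and 15 minutes = 195 minutes
705 - 195 = 510 minutes
= 8 hours and 30 minutes past 12:00 = 8:30

Final answer: 8:30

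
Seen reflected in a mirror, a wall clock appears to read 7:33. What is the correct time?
Reflection across the vertical (12-6) axis maps a hand at angle A degrees to (360 - A) degrees, which sends a reading of T minutes past 12:00 to (720 - T) minutes past 12:00.
Mirror reads 7:33 = 453 minutes past 12:00.
Actual time: (720 - 453) mod 720 = 267 minutes = 4:27.

Final answer: 4:27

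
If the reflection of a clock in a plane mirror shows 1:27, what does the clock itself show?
Reflection across the vertical (12-6) axis maps a hand at angle A degrees to (360 - A) degrees, which sends a reading of T minutes past 12:00 to (720 - T) minutes past 12:00.
Mirror reads 1:27 = 87 minutes past 12:00.
Actual time: (720 - 87) mod 720 = 633 minutes = 10:33.

Final answer: 10:33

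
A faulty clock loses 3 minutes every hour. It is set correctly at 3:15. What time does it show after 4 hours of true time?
For every 60 true minutes, the faulty clock advances 60 - 3 = 57 minutes.
True elapsed: 4 hours = 240 minutes.
Faulty clock advances: 240 x 57/60 = 228 minutes (drift: 12 minutes behind).
Shown time: 3:15 + 228 minutes = 7:03.

Final answer: 7:03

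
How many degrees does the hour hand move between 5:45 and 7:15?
The hour hand moves 0.5 degrees per minute.
Time elapsed: 7:15 - 5:45 = 90 minutes
Angular displacement: 90 x 0.5 = 45 degrees

Final answer: 45 degrees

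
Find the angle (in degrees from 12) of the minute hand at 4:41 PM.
The minute hand moves 6 degrees per minute.
At 4:41: 41 x 6 = 246 degrees

Final answer: 246 degrees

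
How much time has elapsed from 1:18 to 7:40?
From 1:18 to 7:40:
(7 x 60 + 40) - (1 x 60 + 18) = 460 - 78 = 382 minutes
= 6 hours and 22 minutes

Final answer: 6 hours and 22 minutes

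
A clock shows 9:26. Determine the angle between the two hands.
Hour hand position: 9 x 30 + 26 x 0.5 = 283 degrees
Minute hand position: 26 x 6 = 156 degrees
Difference: |283 - 156| = 127 degrees
The angle between the hands is 127 degrees

Final answer: 127 degrees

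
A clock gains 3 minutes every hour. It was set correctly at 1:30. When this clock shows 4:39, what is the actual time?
For every 60 true minutes, the faulty clock advances 63 minutes, so 1 faulty-clock minute corresponds to 60/63 true minutes.
From 1:30 to 4:39 on the faulty dial is 189 minutes.
True elapsed: 189 x 60/63 = 180 minutes = 3 hours.
True time: 1:30 + 3 hours = 4:30.

Final answer: 4:30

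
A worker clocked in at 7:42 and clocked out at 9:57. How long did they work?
From 7:42 to 9:57:
(9 x 60 + 57) - (7 x 60 + 42) = 597 - 462 = 135 minutes
= 2 hours and 15 minutes

Final answer: 2 hours and 15 minutes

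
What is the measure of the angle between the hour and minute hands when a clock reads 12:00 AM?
Hour hand position: 0 x 30 + 0 x 0.5 = 0 degrees
Minute hand position: 0 x 6 = 0 degrees
Difference: |0 - 0| = 0 degrees
The angle between the hands is 0 degrees

Final answer: 0 degrees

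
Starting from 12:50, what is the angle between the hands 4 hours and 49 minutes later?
First find the time 4 hours and 49 minutes after 12:50.
Total minutes: 12 x 60 + 50 + 4 x 60 + 49 = 1059.
1059 mod 720 = 339 minutes = 5:39.
Now compute the angle at 5:39:
Hour hand: 5 x 30 + 39 x 0.5 = 169.5 degrees
Minute hand: 39 x 6 = 234 degrees
Difference: |169.5 - 234| = 64.5 degrees
The angle is 64.5 degrees

Final answer: 64.5 degrees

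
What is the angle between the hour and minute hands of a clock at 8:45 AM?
Hour hand position: 8 x 30 + 45 x 0.5 = 262.5 degrees
Minute hand position: 45 x 6 = 270 degrees
Difference: |262.5 - 270| = 7.5 degrees
The angle between the hands is 7.5 degrees

Final answer: 7.5 degrees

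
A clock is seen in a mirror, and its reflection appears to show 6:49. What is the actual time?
Reflection across the vertical (12-6) axis maps a hand at angle A degrees to (360 - A) degrees, which sends a reading of T minutes past 12:00 to (720 - T) minutes past 12:00.
Mirror reads 6:49 = 409 minutes past 12:00.
Actual time: (720 - 409) mod 720 = 311 minutes = 5:11.

Final answer: 5:11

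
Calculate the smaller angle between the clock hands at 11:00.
Hour hand position: 11 x 30 + 0 x 0.5 = 330 degrees
Minute hand position: 0 x 6 = 0 degrees
Difference: |330 - 0| = 330 degrees
Since 330 > 180, the smaller angle is 360 - 330 = 30 degrees

Final answer: 30 degrees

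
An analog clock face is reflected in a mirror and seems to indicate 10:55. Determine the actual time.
Reflection across the vertical (12-6) axis maps a hand at angle A degrees to (360 - A) degrees, which sends a reading of T minutes past 12:00 to (720 - T) minutes past 12:00.
Mirror reads 10:55 = 655 minutes past 12:00.
Actual time: (720 - 655) mod 720 = 65 minutes = 1:05.

Final answer: 1:05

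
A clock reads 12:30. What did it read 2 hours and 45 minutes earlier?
Starting time: 12:30 = 30 total minutes past 12:00
Subtracting: 2 hours and 45 minutes = 165 minutes
30 - 165 = -135 (negative, add 12 hours = 720) = 585 minutes
= 9 hours and 45 minutes past 12:00 = 9:45

Final answer: 9:45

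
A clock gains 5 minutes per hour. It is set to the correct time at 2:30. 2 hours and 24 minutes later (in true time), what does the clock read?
For every 60 true minutes, the faulty clock advances 60 + 5 = 65 minutes.
True elapsed: 2 hours and 24 minutes = 144 minutes.
Faulty clock advances: 144 x 65/60 = 156 minutes (drift: 12 minutes ahead).
Shown time: 2:30 + 156 minutes = 5:06.

Final answer: 5:06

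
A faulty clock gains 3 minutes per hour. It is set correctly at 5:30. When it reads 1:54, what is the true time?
For every 60 true minutes, the faulty clock advances 63 minutes, so 1 faulty-clock minute corresponds to 60/63 true minutes.
From 5:30 to 1:54 on the faulty dial is 504 minutes.
True elapsed: 504 x 60/63 = 480 minutes = 8 hours.
True time: 5:30 + 8 hours = 1:30.

Final answer: 1:30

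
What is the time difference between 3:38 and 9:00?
From 3:38 to 9:00:
(9 x 60 + 0) - (3 x 60 + 38) = 540 - 218 = 322 minutes
= 5 hours and 22 minutes

Final answer: 5 hours and 22 minutes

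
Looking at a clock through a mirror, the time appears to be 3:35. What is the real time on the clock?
Reflection across the vertical (12-6) axis maps a hand at angle A degrees to (360 - A) degrees, which sends a reading of T minutes past 12:00 to (720 - T) minutes past 12:00.
Mirror reads 3:35 = 215 minutes past 12:00.
Actual time: (720 - 215) mod 720 = 505 minutes = 8:25.

Final answer: 8:25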